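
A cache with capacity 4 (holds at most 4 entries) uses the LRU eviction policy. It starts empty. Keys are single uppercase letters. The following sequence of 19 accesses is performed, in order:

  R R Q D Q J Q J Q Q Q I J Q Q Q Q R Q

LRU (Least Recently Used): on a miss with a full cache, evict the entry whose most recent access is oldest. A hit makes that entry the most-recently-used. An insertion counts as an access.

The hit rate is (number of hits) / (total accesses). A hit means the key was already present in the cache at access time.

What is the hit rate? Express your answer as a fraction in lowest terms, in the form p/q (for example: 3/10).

Answer: 13/19

Derivation:
LRU simulation (capacity=4):
  1. access R: MISS. Cache (LRU->MRU): [R]
  2. access R: HIT. Cache (LRU->MRU): [R]
  3. access Q: MISS. Cache (LRU->MRU): [R Q]
  4. access D: MISS. Cache (LRU->MRU): [R Q D]
  5. access Q: HIT. Cache (LRU->MRU): [R D Q]
  6. access J: MISS. Cache (LRU->MRU): [R D Q J]
  7. access Q: HIT. Cache (LRU->MRU): [R D J Q]
  8. access J: HIT. Cache (LRU->MRU): [R D Q J]
  9. access Q: HIT. Cache (LRU->MRU): [R D J Q]
  10. access Q: HIT. Cache (LRU->MRU): [R D J Q]
  11. access Q: HIT. Cache (LRU->MRU): [R D J Q]
  12. access I: MISS, evict R. Cache (LRU->MRU): [D J Q I]
  13. access J: HIT. Cache (LRU->MRU): [D Q I J]
  14. access Q: HIT. Cache (LRU->MRU): [D I J Q]
  15. access Q: HIT. Cache (LRU->MRU): [D I J Q]
  16. access Q: HIT. Cache (LRU->MRU): [D I J Q]
  17. access Q: HIT. Cache (LRU->MRU): [D I J Q]
  18. access R: MISS, evict D. Cache (LRU->MRU): [I J Q R]
  19. access Q: HIT. Cache (LRU->MRU): [I J R Q]
Total: 13 hits, 6 misses, 2 evictions

Hit rate = 13/19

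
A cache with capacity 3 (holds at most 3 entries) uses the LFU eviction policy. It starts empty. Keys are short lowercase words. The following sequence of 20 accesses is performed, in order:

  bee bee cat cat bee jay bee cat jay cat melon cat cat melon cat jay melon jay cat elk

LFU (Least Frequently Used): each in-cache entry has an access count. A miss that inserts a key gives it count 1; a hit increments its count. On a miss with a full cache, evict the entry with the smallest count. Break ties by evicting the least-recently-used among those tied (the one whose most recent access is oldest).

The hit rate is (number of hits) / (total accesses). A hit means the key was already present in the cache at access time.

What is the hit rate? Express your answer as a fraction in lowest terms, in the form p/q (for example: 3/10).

LFU simulation (capacity=3):
  1. access bee: MISS. Cache: [bee(c=1)]
  2. access bee: HIT, count now 2. Cache: [bee(c=2)]
  3. access cat: MISS. Cache: [cat(c=1) bee(c=2)]
  4. access cat: HIT, count now 2. Cache: [bee(c=2) cat(c=2)]
  5. access bee: HIT, count now 3. Cache: [cat(c=2) bee(c=3)]
  6. access jay: MISS. Cache: [jay(c=1) cat(c=2) bee(c=3)]
  7. access bee: HIT, count now 4. Cache: [jay(c=1) cat(c=2) bee(c=4)]
  8. access cat: HIT, count now 3. Cache: [jay(c=1) cat(c=3) bee(c=4)]
  9. access jay: HIT, count now 2. Cache: [jay(c=2) cat(c=3) bee(c=4)]
  10. access cat: HIT, count now 4. Cache: [jay(c=2) bee(c=4) cat(c=4)]
  11. access melon: MISS, evict jay(c=2). Cache: [melon(c=1) bee(c=4) cat(c=4)]
  12. access cat: HIT, count now 5. Cache: [melon(c=1) bee(c=4) cat(c=5)]
  13. access cat: HIT, count now 6. Cache: [melon(c=1) bee(c=4) cat(c=6)]
  14. access melon: HIT, count now 2. Cache: [melon(c=2) bee(c=4) cat(c=6)]
  15. access cat: HIT, count now 7. Cache: [melon(c=2) bee(c=4) cat(c=7)]
  16. access jay: MISS, evict melon(c=2). Cache: [jay(c=1) bee(c=4) cat(c=7)]
  17. access melon: MISS, evict jay(c=1). Cache: [melon(c=1) bee(c=4) cat(c=7)]
  18. access jay: MISS, evict melon(c=1). Cache: [jay(c=1) bee(c=4) cat(c=7)]
  19. access cat: HIT, count now 8. Cache: [jay(c=1) bee(c=4) cat(c=8)]
  20. access elk: MISS, evict jay(c=1). Cache: [elk(c=1) bee(c=4) cat(c=8)]
Total: 12 hits, 8 misses, 5 evictions

Hit rate = 12/20 = 3/5

Answer: 3/5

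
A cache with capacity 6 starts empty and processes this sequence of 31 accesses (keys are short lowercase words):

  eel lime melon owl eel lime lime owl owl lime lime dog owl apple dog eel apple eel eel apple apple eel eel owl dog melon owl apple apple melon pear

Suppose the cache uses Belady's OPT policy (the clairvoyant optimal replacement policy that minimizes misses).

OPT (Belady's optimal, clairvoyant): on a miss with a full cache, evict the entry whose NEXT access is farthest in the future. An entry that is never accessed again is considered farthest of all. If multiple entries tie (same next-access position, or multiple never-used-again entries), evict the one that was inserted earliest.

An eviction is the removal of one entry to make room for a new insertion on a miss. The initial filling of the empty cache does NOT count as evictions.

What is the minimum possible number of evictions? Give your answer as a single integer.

Answer: 1

Derivation:
OPT (Belady) simulation (capacity=6):
  1. access eel: MISS. Cache: [eel]
  2. access lime: MISS. Cache: [eel lime]
  3. access melon: MISS. Cache: [eel lime melon]
  4. access owl: MISS. Cache: [eel lime melon owl]
  5. access eel: HIT. Next use of eel: step 16. Cache: [eel lime melon owl]
  6. access lime: HIT. Next use of lime: step 7. Cache: [eel lime melon owl]
  7. access lime: HIT. Next use of lime: step 10. Cache: [eel lime melon owl]
  8. access owl: HIT. Next use of owl: step 9. Cache: [eel lime melon owl]
  9. access owl: HIT. Next use of owl: step 13. Cache: [eel lime melon owl]
  10. access lime: HIT. Next use of lime: step 11. Cache: [eel lime melon owl]
  11. access lime: HIT. Next use of lime: never. Cache: [eel lime melon owl]
  12. access dog: MISS. Cache: [eel lime melon owl dog]
  13. access owl: HIT. Next use of owl: step 24. Cache: [eel lime melon owl dog]
  14. access apple: MISS. Cache: [eel lime melon owl dog apple]
  15. access dog: HIT. Next use of dog: step 25. Cache: [eel lime melon owl dog apple]
  16. access eel: HIT. Next use of eel: step 18. Cache: [eel lime melon owl dog apple]
  17. access apple: HIT. Next use of apple: step 20. Cache: [eel lime melon owl dog apple]
  18. access eel: HIT. Next use of eel: step 19. Cache: [eel lime melon owl dog apple]
  19. access eel: HIT. Next use of eel: step 22. Cache: [eel lime melon owl dog apple]
  20. access apple: HIT. Next use of apple: step 21. Cache: [eel lime melon owl dog apple]
  21. access apple: HIT. Next use of apple: step 28. Cache: [eel lime melon owl dog apple]
  22. access eel: HIT. Next use of eel: step 23. Cache: [eel lime melon owl dog apple]
  23. access eel: HIT. Next use of eel: never. Cache: [eel lime melon owl dog apple]
  24. access owl: HIT. Next use of owl: step 27. Cache: [eel lime melon owl dog apple]
  25. access dog: HIT. Next use of dog: never. Cache: [eel lime melon owl dog apple]
  26. access melon: HIT. Next use of melon: step 30. Cache: [eel lime melon owl dog apple]
  27. access owl: HIT. Next use of owl: never. Cache: [eel lime melon owl dog apple]
  28. access apple: HIT. Next use of apple: step 29. Cache: [eel lime melon owl dog apple]
  29. access apple: HIT. Next use of apple: never. Cache: [eel lime melon owl dog apple]
  30. access melon: HIT. Next use of melon: never. Cache: [eel lime melon owl dog apple]
  31. access pear: MISS, evict eel (next use: never). Cache: [lime melon owl dog apple pear]
Total: 24 hits, 7 misses, 1 evictions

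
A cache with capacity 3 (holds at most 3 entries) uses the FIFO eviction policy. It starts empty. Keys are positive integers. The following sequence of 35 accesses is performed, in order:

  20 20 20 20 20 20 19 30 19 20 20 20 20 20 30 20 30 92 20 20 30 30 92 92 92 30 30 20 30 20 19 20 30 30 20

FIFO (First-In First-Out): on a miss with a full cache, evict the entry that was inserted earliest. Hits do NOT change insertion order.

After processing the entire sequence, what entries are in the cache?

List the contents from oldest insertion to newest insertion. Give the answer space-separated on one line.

FIFO simulation (capacity=3):
  1. access 20: MISS. Cache (old->new): [20]
  2. access 20: HIT. Cache (old->new): [20]
  3. access 20: HIT. Cache (old->new): [20]
  4. access 20: HIT. Cache (old->new): [20]
  5. access 20: HIT. Cache (old->new): [20]
  6. access 20: HIT. Cache (old->new): [20]
  7. access 19: MISS. Cache (old->new): [20 19]
  8. access 30: MISS. Cache (old->new): [20 19 30]
  9. access 19: HIT. Cache (old->new): [20 19 30]
  10. access 20: HIT. Cache (old->new): [20 19 30]
  11. access 20: HIT. Cache (old->new): [20 19 30]
  12. access 20: HIT. Cache (old->new): [20 19 30]
  13. access 20: HIT. Cache (old->new): [20 19 30]
  14. access 20: HIT. Cache (old->new): [20 19 30]
  15. access 30: HIT. Cache (old->new): [20 19 30]
  16. access 20: HIT. Cache (old->new): [20 19 30]
  17. access 30: HIT. Cache (old->new): [20 19 30]
  18. access 92: MISS, evict 20. Cache (old->new): [19 30 92]
  19. access 20: MISS, evict 19. Cache (old->new): [30 92 20]
  20. access 20: HIT. Cache (old->new): [30 92 20]
  21. access 30: HIT. Cache (old->new): [30 92 20]
  22. access 30: HIT. Cache (old->new): [30 92 20]
  23. access 92: HIT. Cache (old->new): [30 92 20]
  24. access 92: HIT. Cache (old->new): [30 92 20]
  25. access 92: HIT. Cache (old->new): [30 92 20]
  26. access 30: HIT. Cache (old->new): [30 92 20]
  27. access 30: HIT. Cache (old->new): [30 92 20]
  28. access 20: HIT. Cache (old->new): [30 92 20]
  29. access 30: HIT. Cache (old->new): [30 92 20]
  30. access 20: HIT. Cache (old->new): [30 92 20]
  31. access 19: MISS, evict 30. Cache (old->new): [92 20 19]
  32. access 20: HIT. Cache (old->new): [92 20 19]
  33. access 30: MISS, evict 92. Cache (old->new): [20 19 30]
  34. access 30: HIT. Cache (old->new): [20 19 30]
  35. access 20: HIT. Cache (old->new): [20 19 30]
Total: 28 hits, 7 misses, 4 evictions

Answer: 20 19 30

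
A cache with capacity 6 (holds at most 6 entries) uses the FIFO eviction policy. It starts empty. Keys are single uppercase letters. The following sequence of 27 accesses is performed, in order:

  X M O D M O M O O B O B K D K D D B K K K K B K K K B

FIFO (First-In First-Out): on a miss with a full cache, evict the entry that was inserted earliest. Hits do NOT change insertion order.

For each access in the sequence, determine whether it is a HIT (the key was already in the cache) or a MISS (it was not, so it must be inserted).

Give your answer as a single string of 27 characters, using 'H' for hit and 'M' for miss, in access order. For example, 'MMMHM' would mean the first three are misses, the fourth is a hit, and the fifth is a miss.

Answer: MMMMHHHHHMHHMHHHHHHHHHHHHHH

Derivation:
FIFO simulation (capacity=6):
  1. access X: MISS. Cache (old->new): [X]
  2. access M: MISS. Cache (old->new): [X M]
  3. access O: MISS. Cache (old->new): [X M O]
  4. access D: MISS. Cache (old->new): [X M O D]
  5. access M: HIT. Cache (old->new): [X M O D]
  6. access O: HIT. Cache (old->new): [X M O D]
  7. access M: HIT. Cache (old->new): [X M O D]
  8. access O: HIT. Cache (old->new): [X M O D]
  9. access O: HIT. Cache (old->new): [X M O D]
  10. access B: MISS. Cache (old->new): [X M O D B]
  11. access O: HIT. Cache (old->new): [X M O D B]
  12. access B: HIT. Cache (old->new): [X M O D B]
  13. access K: MISS. Cache (old->new): [X M O D B K]
  14. access D: HIT. Cache (old->new): [X M O D B K]
  15. access K: HIT. Cache (old->new): [X M O D B K]
  16. access D: HIT. Cache (old->new): [X M O D B K]
  17. access D: HIT. Cache (old->new): [X M O D B K]
  18. access B: HIT. Cache (old->new): [X M O D B K]
  19. access K: HIT. Cache (old->new): [X M O D B K]
  20. access K: HIT. Cache (old->new): [X M O D B K]
  21. access K: HIT. Cache (old->new): [X M O D B K]
  22. access K: HIT. Cache (old->new): [X M O D B K]
  23. access B: HIT. Cache (old->new): [X M O D B K]
  24. access K: HIT. Cache (old->new): [X M O D B K]
  25. access K: HIT. Cache (old->new): [X M O D B K]
  26. access K: HIT. Cache (old->new): [X M O D B K]
  27. access B: HIT. Cache (old->new): [X M O D B K]
Total: 21 hits, 6 misses, 0 evictions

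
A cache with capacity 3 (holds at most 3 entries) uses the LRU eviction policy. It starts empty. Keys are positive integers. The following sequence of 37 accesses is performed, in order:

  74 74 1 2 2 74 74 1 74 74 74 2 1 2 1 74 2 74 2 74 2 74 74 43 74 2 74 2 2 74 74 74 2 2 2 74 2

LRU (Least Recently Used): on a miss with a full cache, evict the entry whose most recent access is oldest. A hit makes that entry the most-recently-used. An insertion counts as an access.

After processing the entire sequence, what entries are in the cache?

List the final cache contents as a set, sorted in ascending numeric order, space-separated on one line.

Answer: 2 43 74

Derivation:
LRU simulation (capacity=3):
  1. access 74: MISS. Cache (LRU->MRU): [74]
  2. access 74: HIT. Cache (LRU->MRU): [74]
  3. access 1: MISS. Cache (LRU->MRU): [74 1]
  4. access 2: MISS. Cache (LRU->MRU): [74 1 2]
  5. access 2: HIT. Cache (LRU->MRU): [74 1 2]
  6. access 74: HIT. Cache (LRU->MRU): [1 2 74]
  7. access 74: HIT. Cache (LRU->MRU): [1 2 74]
  8. access 1: HIT. Cache (LRU->MRU): [2 74 1]
  9. access 74: HIT. Cache (LRU->MRU): [2 1 74]
  10. access 74: HIT. Cache (LRU->MRU): [2 1 74]
  11. access 74: HIT. Cache (LRU->MRU): [2 1 74]
  12. access 2: HIT. Cache (LRU->MRU): [1 74 2]
  13. access 1: HIT. Cache (LRU->MRU): [74 2 1]
  14. access 2: HIT. Cache (LRU->MRU): [74 1 2]
  15. access 1: HIT. Cache (LRU->MRU): [74 2 1]
  16. access 74: HIT. Cache (LRU->MRU): [2 1 74]
  17. access 2: HIT. Cache (LRU->MRU): [1 74 2]
  18. access 74: HIT. Cache (LRU->MRU): [1 2 74]
  19. access 2: HIT. Cache (LRU->MRU): [1 74 2]
  20. access 74: HIT. Cache (LRU->MRU): [1 2 74]
  21. access 2: HIT. Cache (LRU->MRU): [1 74 2]
  22. access 74: HIT. Cache (LRU->MRU): [1 2 74]
  23. access 74: HIT. Cache (LRU->MRU): [1 2 74]
  24. access 43: MISS, evict 1. Cache (LRU->MRU): [2 74 43]
  25. access 74: HIT. Cache (LRU->MRU): [2 43 74]
  26. access 2: HIT. Cache (LRU->MRU): [43 74 2]
  27. access 74: HIT. Cache (LRU->MRU): [43 2 74]
  28. access 2: HIT. Cache (LRU->MRU): [43 74 2]
  29. access 2: HIT. Cache (LRU->MRU): [43 74 2]
  30. access 74: HIT. Cache (LRU->MRU): [43 2 74]
  31. access 74: HIT. Cache (LRU->MRU): [43 2 74]
  32. access 74: HIT. Cache (LRU->MRU): [43 2 74]
  33. access 2: HIT. Cache (LRU->MRU): [43 74 2]
  34. access 2: HIT. Cache (LRU->MRU): [43 74 2]
  35. access 2: HIT. Cache (LRU->MRU): [43 74 2]
  36. access 74: HIT. Cache (LRU->MRU): [43 2 74]
  37. access 2: HIT. Cache (LRU->MRU): [43 74 2]
Total: 33 hits, 4 misses, 1 evictions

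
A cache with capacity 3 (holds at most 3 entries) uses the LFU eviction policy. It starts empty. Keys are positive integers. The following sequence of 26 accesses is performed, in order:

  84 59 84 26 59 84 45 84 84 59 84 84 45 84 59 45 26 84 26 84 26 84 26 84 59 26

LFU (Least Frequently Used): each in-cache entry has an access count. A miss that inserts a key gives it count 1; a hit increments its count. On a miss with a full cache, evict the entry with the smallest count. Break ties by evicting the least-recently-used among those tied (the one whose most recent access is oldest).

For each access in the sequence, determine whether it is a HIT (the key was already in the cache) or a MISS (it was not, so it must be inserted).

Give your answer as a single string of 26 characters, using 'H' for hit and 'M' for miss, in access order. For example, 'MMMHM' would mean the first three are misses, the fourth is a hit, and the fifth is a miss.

LFU simulation (capacity=3):
  1. access 84: MISS. Cache: [84(c=1)]
  2. access 59: MISS. Cache: [84(c=1) 59(c=1)]
  3. access 84: HIT, count now 2. Cache: [59(c=1) 84(c=2)]
  4. access 26: MISS. Cache: [59(c=1) 26(c=1) 84(c=2)]
  5. access 59: HIT, count now 2. Cache: [26(c=1) 84(c=2) 59(c=2)]
  6. access 84: HIT, count now 3. Cache: [26(c=1) 59(c=2) 84(c=3)]
  7. access 45: MISS, evict 26(c=1). Cache: [45(c=1) 59(c=2) 84(c=3)]
  8. access 84: HIT, count now 4. Cache: [45(c=1) 59(c=2) 84(c=4)]
  9. access 84: HIT, count now 5. Cache: [45(c=1) 59(c=2) 84(c=5)]
  10. access 59: HIT, count now 3. Cache: [45(c=1) 59(c=3) 84(c=5)]
  11. access 84: HIT, count now 6. Cache: [45(c=1) 59(c=3) 84(c=6)]
  12. access 84: HIT, count now 7. Cache: [45(c=1) 59(c=3) 84(c=7)]
  13. access 45: HIT, count now 2. Cache: [45(c=2) 59(c=3) 84(c=7)]
  14. access 84: HIT, count now 8. Cache: [45(c=2) 59(c=3) 84(c=8)]
  15. access 59: HIT, count now 4. Cache: [45(c=2) 59(c=4) 84(c=8)]
  16. access 45: HIT, count now 3. Cache: [45(c=3) 59(c=4) 84(c=8)]
  17. access 26: MISS, evict 45(c=3). Cache: [26(c=1) 59(c=4) 84(c=8)]
  18. access 84: HIT, count now 9. Cache: [26(c=1) 59(c=4) 84(c=9)]
  19. access 26: HIT, count now 2. Cache: [26(c=2) 59(c=4) 84(c=9)]
  20. access 84: HIT, count now 10. Cache: [26(c=2) 59(c=4) 84(c=10)]
  21. access 26: HIT, count now 3. Cache: [26(c=3) 59(c=4) 84(c=10)]
  22. access 84: HIT, count now 11. Cache: [26(c=3) 59(c=4) 84(c=11)]
  23. access 26: HIT, count now 4. Cache: [59(c=4) 26(c=4) 84(c=11)]
  24. access 84: HIT, count now 12. Cache: [59(c=4) 26(c=4) 84(c=12)]
  25. access 59: HIT, count now 5. Cache: [26(c=4) 59(c=5) 84(c=12)]
  26. access 26: HIT, count now 5. Cache: [59(c=5) 26(c=5) 84(c=12)]
Total: 21 hits, 5 misses, 2 evictions

Answer: MMHMHHMHHHHHHHHHMHHHHHHHHH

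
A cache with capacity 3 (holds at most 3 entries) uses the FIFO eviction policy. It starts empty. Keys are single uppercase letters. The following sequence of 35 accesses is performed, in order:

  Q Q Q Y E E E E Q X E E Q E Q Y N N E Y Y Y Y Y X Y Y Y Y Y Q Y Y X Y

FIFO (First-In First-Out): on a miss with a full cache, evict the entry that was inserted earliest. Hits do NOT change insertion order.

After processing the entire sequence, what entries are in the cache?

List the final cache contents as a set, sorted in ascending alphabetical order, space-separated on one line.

FIFO simulation (capacity=3):
  1. access Q: MISS. Cache (old->new): [Q]
  2. access Q: HIT. Cache (old->new): [Q]
  3. access Q: HIT. Cache (old->new): [Q]
  4. access Y: MISS. Cache (old->new): [Q Y]
  5. access E: MISS. Cache (old->new): [Q Y E]
  6. access E: HIT. Cache (old->new): [Q Y E]
  7. access E: HIT. Cache (old->new): [Q Y E]
  8. access E: HIT. Cache (old->new): [Q Y E]
  9. access Q: HIT. Cache (old->new): [Q Y E]
  10. access X: MISS, evict Q. Cache (old->new): [Y E X]
  11. access E: HIT. Cache (old->new): [Y E X]
  12. access E: HIT. Cache (old->new): [Y E X]
  13. access Q: MISS, evict Y. Cache (old->new): [E X Q]
  14. access E: HIT. Cache (old->new): [E X Q]
  15. access Q: HIT. Cache (old->new): [E X Q]
  16. access Y: MISS, evict E. Cache (old->new): [X Q Y]
  17. access N: MISS, evict X. Cache (old->new): [Q Y N]
  18. access N: HIT. Cache (old->new): [Q Y N]
  19. access E: MISS, evict Q. Cache (old->new): [Y N E]
  20. access Y: HIT. Cache (old->new): [Y N E]
  21. access Y: HIT. Cache (old->new): [Y N E]
  22. access Y: HIT. Cache (old->new): [Y N E]
  23. access Y: HIT. Cache (old->new): [Y N E]
  24. access Y: HIT. Cache (old->new): [Y N E]
  25. access X: MISS, evict Y. Cache (old->new): [N E X]
  26. access Y: MISS, evict N. Cache (old->new): [E X Y]
  27. access Y: HIT. Cache (old->new): [E X Y]
  28. access Y: HIT. Cache (old->new): [E X Y]
  29. access Y: HIT. Cache (old->new): [E X Y]
  30. access Y: HIT. Cache (old->new): [E X Y]
  31. access Q: MISS, evict E. Cache (old->new): [X Y Q]
  32. access Y: HIT. Cache (old->new): [X Y Q]
  33. access Y: HIT. Cache (old->new): [X Y Q]
  34. access X: HIT. Cache (old->new): [X Y Q]
  35. access Y: HIT. Cache (old->new): [X Y Q]
Total: 24 hits, 11 misses, 8 evictions

Answer: Q X Y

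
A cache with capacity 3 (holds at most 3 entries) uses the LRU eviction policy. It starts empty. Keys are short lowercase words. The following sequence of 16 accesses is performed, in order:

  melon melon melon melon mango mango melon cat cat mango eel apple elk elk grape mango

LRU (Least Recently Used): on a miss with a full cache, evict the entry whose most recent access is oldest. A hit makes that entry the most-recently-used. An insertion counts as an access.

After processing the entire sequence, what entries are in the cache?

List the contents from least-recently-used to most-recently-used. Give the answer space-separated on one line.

LRU simulation (capacity=3):
  1. access melon: MISS. Cache (LRU->MRU): [melon]
  2. access melon: HIT. Cache (LRU->MRU): [melon]
  3. access melon: HIT. Cache (LRU->MRU): [melon]
  4. access melon: HIT. Cache (LRU->MRU): [melon]
  5. access mango: MISS. Cache (LRU->MRU): [melon mango]
  6. access mango: HIT. Cache (LRU->MRU): [melon mango]
  7. access melon: HIT. Cache (LRU->MRU): [mango melon]
  8. access cat: MISS. Cache (LRU->MRU): [mango melon cat]
  9. access cat: HIT. Cache (LRU->MRU): [mango melon cat]
  10. access mango: HIT. Cache (LRU->MRU): [melon cat mango]
  11. access eel: MISS, evict melon. Cache (LRU->MRU): [cat mango eel]
  12. access apple: MISS, evict cat. Cache (LRU->MRU): [mango eel apple]
  13. access elk: MISS, evict mango. Cache (LRU->MRU): [eel apple elk]
  14. access elk: HIT. Cache (LRU->MRU): [eel apple elk]
  15. access grape: MISS, evict eel. Cache (LRU->MRU): [apple elk grape]
  16. access mango: MISS, evict apple. Cache (LRU->MRU): [elk grape mango]
Total: 8 hits, 8 misses, 5 evictions

Answer: elk grape mango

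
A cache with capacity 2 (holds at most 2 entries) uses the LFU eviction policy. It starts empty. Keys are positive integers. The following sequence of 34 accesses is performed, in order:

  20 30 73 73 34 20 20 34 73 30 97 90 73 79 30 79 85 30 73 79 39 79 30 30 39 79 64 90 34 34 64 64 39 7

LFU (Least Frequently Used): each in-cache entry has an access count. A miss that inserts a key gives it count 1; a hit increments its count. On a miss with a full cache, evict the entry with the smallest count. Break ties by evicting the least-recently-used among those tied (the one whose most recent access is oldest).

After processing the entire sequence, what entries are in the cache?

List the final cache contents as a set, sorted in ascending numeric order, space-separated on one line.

Answer: 7 64

Derivation:
LFU simulation (capacity=2):
  1. access 20: MISS. Cache: [20(c=1)]
  2. access 30: MISS. Cache: [20(c=1) 30(c=1)]
  3. access 73: MISS, evict 20(c=1). Cache: [30(c=1) 73(c=1)]
  4. access 73: HIT, count now 2. Cache: [30(c=1) 73(c=2)]
  5. access 34: MISS, evict 30(c=1). Cache: [34(c=1) 73(c=2)]
  6. access 20: MISS, evict 34(c=1). Cache: [20(c=1) 73(c=2)]
  7. access 20: HIT, count now 2. Cache: [73(c=2) 20(c=2)]
  8. access 34: MISS, evict 73(c=2). Cache: [34(c=1) 20(c=2)]
  9. access 73: MISS, evict 34(c=1). Cache: [73(c=1) 20(c=2)]
  10. access 30: MISS, evict 73(c=1). Cache: [30(c=1) 20(c=2)]
  11. access 97: MISS, evict 30(c=1). Cache: [97(c=1) 20(c=2)]
  12. access 90: MISS, evict 97(c=1). Cache: [90(c=1) 20(c=2)]
  13. access 73: MISS, evict 90(c=1). Cache: [73(c=1) 20(c=2)]
  14. access 79: MISS, evict 73(c=1). Cache: [79(c=1) 20(c=2)]
  15. access 30: MISS, evict 79(c=1). Cache: [30(c=1) 20(c=2)]
  16. access 79: MISS, evict 30(c=1). Cache: [79(c=1) 20(c=2)]
  17. access 85: MISS, evict 79(c=1). Cache: [85(c=1) 20(c=2)]
  18. access 30: MISS, evict 85(c=1). Cache: [30(c=1) 20(c=2)]
  19. access 73: MISS, evict 30(c=1). Cache: [73(c=1) 20(c=2)]
  20. access 79: MISS, evict 73(c=1). Cache: [79(c=1) 20(c=2)]
  21. access 39: MISS, evict 79(c=1). Cache: [39(c=1) 20(c=2)]
  22. access 79: MISS, evict 39(c=1). Cache: [79(c=1) 20(c=2)]
  23. access 30: MISS, evict 79(c=1). Cache: [30(c=1) 20(c=2)]
  24. access 30: HIT, count now 2. Cache: [20(c=2) 30(c=2)]
  25. access 39: MISS, evict 20(c=2). Cache: [39(c=1) 30(c=2)]
  26. access 79: MISS, evict 39(c=1). Cache: [79(c=1) 30(c=2)]
  27. access 64: MISS, evict 79(c=1). Cache: [64(c=1) 30(c=2)]
  28. access 90: MISS, evict 64(c=1). Cache: [90(c=1) 30(c=2)]
  29. access 34: MISS, evict 90(c=1). Cache: [34(c=1) 30(c=2)]
  30. access 34: HIT, count now 2. Cache: [30(c=2) 34(c=2)]
  31. access 64: MISS, evict 30(c=2). Cache: [64(c=1) 34(c=2)]
  32. access 64: HIT, count now 2. Cache: [34(c=2) 64(c=2)]
  33. access 39: MISS, evict 34(c=2). Cache: [39(c=1) 64(c=2)]
  34. access 7: MISS, evict 39(c=1). Cache: [7(c=1) 64(c=2)]
Total: 5 hits, 29 misses, 27 evictions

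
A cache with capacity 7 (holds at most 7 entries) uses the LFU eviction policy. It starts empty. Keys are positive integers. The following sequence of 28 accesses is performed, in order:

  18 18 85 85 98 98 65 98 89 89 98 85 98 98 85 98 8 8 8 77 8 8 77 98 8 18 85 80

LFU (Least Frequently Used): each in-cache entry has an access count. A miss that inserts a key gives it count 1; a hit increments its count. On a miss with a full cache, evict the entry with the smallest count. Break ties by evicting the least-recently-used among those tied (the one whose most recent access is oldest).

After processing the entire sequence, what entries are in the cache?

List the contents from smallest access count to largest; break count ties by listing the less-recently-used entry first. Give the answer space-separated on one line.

Answer: 80 89 77 18 85 8 98

Derivation:
LFU simulation (capacity=7):
  1. access 18: MISS. Cache: [18(c=1)]
  2. access 18: HIT, count now 2. Cache: [18(c=2)]
  3. access 85: MISS. Cache: [85(c=1) 18(c=2)]
  4. access 85: HIT, count now 2. Cache: [18(c=2) 85(c=2)]
  5. access 98: MISS. Cache: [98(c=1) 18(c=2) 85(c=2)]
  6. access 98: HIT, count now 2. Cache: [18(c=2) 85(c=2) 98(c=2)]
  7. access 65: MISS. Cache: [65(c=1) 18(c=2) 85(c=2) 98(c=2)]
  8. access 98: HIT, count now 3. Cache: [65(c=1) 18(c=2) 85(c=2) 98(c=3)]
  9. access 89: MISS. Cache: [65(c=1) 89(c=1) 18(c=2) 85(c=2) 98(c=3)]
  10. access 89: HIT, count now 2. Cache: [65(c=1) 18(c=2) 85(c=2) 89(c=2) 98(c=3)]
  11. access 98: HIT, count now 4. Cache: [65(c=1) 18(c=2) 85(c=2) 89(c=2) 98(c=4)]
  12. access 85: HIT, count now 3. Cache: [65(c=1) 18(c=2) 89(c=2) 85(c=3) 98(c=4)]
  13. access 98: HIT, count now 5. Cache: [65(c=1) 18(c=2) 89(c=2) 85(c=3) 98(c=5)]
  14. access 98: HIT, count now 6. Cache: [65(c=1) 18(c=2) 89(c=2) 85(c=3) 98(c=6)]
  15. access 85: HIT, count now 4. Cache: [65(c=1) 18(c=2) 89(c=2) 85(c=4) 98(c=6)]
  16. access 98: HIT, count now 7. Cache: [65(c=1) 18(c=2) 89(c=2) 85(c=4) 98(c=7)]
  17. access 8: MISS. Cache: [65(c=1) 8(c=1) 18(c=2) 89(c=2) 85(c=4) 98(c=7)]
  18. access 8: HIT, count now 2. Cache: [65(c=1) 18(c=2) 89(c=2) 8(c=2) 85(c=4) 98(c=7)]
  19. access 8: HIT, count now 3. Cache: [65(c=1) 18(c=2) 89(c=2) 8(c=3) 85(c=4) 98(c=7)]
  20. access 77: MISS. Cache: [65(c=1) 77(c=1) 18(c=2) 89(c=2) 8(c=3) 85(c=4) 98(c=7)]
  21. access 8: HIT, count now 4. Cache: [65(c=1) 77(c=1) 18(c=2) 89(c=2) 85(c=4) 8(c=4) 98(c=7)]
  22. access 8: HIT, count now 5. Cache: [65(c=1) 77(c=1) 18(c=2) 89(c=2) 85(c=4) 8(c=5) 98(c=7)]
  23. access 77: HIT, count now 2. Cache: [65(c=1) 18(c=2) 89(c=2) 77(c=2) 85(c=4) 8(c=5) 98(c=7)]
  24. access 98: HIT, count now 8. Cache: [65(c=1) 18(c=2) 89(c=2) 77(c=2) 85(c=4) 8(c=5) 98(c=8)]
  25. access 8: HIT, count now 6. Cache: [65(c=1) 18(c=2) 89(c=2) 77(c=2) 85(c=4) 8(c=6) 98(c=8)]
  26. access 18: HIT, count now 3. Cache: [65(c=1) 89(c=2) 77(c=2) 18(c=3) 85(c=4) 8(c=6) 98(c=8)]
  27. access 85: HIT, count now 5. Cache: [65(c=1) 89(c=2) 77(c=2) 18(c=3) 85(c=5) 8(c=6) 98(c=8)]
  28. access 80: MISS, evict 65(c=1). Cache: [80(c=1) 89(c=2) 77(c=2) 18(c=3) 85(c=5) 8(c=6) 98(c=8)]
Total: 20 hits, 8 misses, 1 evictions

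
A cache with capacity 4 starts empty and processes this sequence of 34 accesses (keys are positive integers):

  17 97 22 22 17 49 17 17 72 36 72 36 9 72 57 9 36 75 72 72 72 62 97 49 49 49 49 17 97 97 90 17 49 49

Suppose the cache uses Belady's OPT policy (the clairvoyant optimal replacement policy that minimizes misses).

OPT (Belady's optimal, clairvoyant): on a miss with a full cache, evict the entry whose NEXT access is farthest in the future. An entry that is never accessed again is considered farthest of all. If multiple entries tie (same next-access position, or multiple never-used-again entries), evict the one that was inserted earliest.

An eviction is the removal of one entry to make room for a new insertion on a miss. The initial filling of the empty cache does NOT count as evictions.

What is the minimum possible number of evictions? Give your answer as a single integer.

OPT (Belady) simulation (capacity=4):
  1. access 17: MISS. Cache: [17]
  2. access 97: MISS. Cache: [17 97]
  3. access 22: MISS. Cache: [17 97 22]
  4. access 22: HIT. Next use of 22: never. Cache: [17 97 22]
  5. access 17: HIT. Next use of 17: step 7. Cache: [17 97 22]
  6. access 49: MISS. Cache: [17 97 22 49]
  7. access 17: HIT. Next use of 17: step 8. Cache: [17 97 22 49]
  8. access 17: HIT. Next use of 17: step 28. Cache: [17 97 22 49]
  9. access 72: MISS, evict 22 (next use: never). Cache: [17 97 49 72]
  10. access 36: MISS, evict 17 (next use: step 28). Cache: [97 49 72 36]
  11. access 72: HIT. Next use of 72: step 14. Cache: [97 49 72 36]
  12. access 36: HIT. Next use of 36: step 17. Cache: [97 49 72 36]
  13. access 9: MISS, evict 49 (next use: step 24). Cache: [97 72 36 9]
  14. access 72: HIT. Next use of 72: step 19. Cache: [97 72 36 9]
  15. access 57: MISS, evict 97 (next use: step 23). Cache: [72 36 9 57]
  16. access 9: HIT. Next use of 9: never. Cache: [72 36 9 57]
  17. access 36: HIT. Next use of 36: never. Cache: [72 36 9 57]
  18. access 75: MISS, evict 36 (next use: never). Cache: [72 9 57 75]
  19. access 72: HIT. Next use of 72: step 20. Cache: [72 9 57 75]
  20. access 72: HIT. Next use of 72: step 21. Cache: [72 9 57 75]
  21. access 72: HIT. Next use of 72: never. Cache: [72 9 57 75]
  22. access 62: MISS, evict 72 (next use: never). Cache: [9 57 75 62]
  23. access 97: MISS, evict 9 (next use: never). Cache: [57 75 62 97]
  24. access 49: MISS, evict 57 (next use: never). Cache: [75 62 97 49]
  25. access 49: HIT. Next use of 49: step 26. Cache: [75 62 97 49]
  26. access 49: HIT. Next use of 49: step 27. Cache: [75 62 97 49]
  27. access 49: HIT. Next use of 49: step 33. Cache: [75 62 97 49]
  28. access 17: MISS, evict 75 (next use: never). Cache: [62 97 49 17]
  29. access 97: HIT. Next use of 97: step 30. Cache: [62 97 49 17]
  30. access 97: HIT. Next use of 97: never. Cache: [62 97 49 17]
  31. access 90: MISS, evict 62 (next use: never). Cache: [97 49 17 90]
  32. access 17: HIT. Next use of 17: never. Cache: [97 49 17 90]
  33. access 49: HIT. Next use of 49: step 34. Cache: [97 49 17 90]
  34. access 49: HIT. Next use of 49: never. Cache: [97 49 17 90]
Total: 20 hits, 14 misses, 10 evictions

Answer: 10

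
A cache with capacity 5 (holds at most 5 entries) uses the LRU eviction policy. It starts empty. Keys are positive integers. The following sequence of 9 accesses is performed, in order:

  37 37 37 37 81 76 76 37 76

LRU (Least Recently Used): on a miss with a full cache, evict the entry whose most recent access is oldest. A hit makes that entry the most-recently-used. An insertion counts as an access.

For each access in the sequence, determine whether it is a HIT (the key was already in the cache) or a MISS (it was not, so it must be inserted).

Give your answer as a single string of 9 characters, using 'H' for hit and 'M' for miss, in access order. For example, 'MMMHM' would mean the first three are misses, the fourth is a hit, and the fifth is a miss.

LRU simulation (capacity=5):
  1. access 37: MISS. Cache (LRU->MRU): [37]
  2. access 37: HIT. Cache (LRU->MRU): [37]
  3. access 37: HIT. Cache (LRU->MRU): [37]
  4. access 37: HIT. Cache (LRU->MRU): [37]
  5. access 81: MISS. Cache (LRU->MRU): [37 81]
  6. access 76: MISS. Cache (LRU->MRU): [37 81 76]
  7. access 76: HIT. Cache (LRU->MRU): [37 81 76]
  8. access 37: HIT. Cache (LRU->MRU): [81 76 37]
  9. access 76: HIT. Cache (LRU->MRU): [81 37 76]
Total: 6 hits, 3 misses, 0 evictions

Answer: MHHHMMHHH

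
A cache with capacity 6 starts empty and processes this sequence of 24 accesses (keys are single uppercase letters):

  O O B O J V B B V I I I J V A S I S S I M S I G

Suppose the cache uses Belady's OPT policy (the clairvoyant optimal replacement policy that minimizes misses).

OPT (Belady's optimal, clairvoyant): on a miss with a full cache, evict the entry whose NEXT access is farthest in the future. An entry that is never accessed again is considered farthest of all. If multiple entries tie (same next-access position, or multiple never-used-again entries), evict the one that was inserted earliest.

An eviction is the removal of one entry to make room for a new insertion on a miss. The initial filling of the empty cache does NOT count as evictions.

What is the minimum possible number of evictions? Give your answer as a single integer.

Answer: 3

Derivation:
OPT (Belady) simulation (capacity=6):
  1. access O: MISS. Cache: [O]
  2. access O: HIT. Next use of O: step 4. Cache: [O]
  3. access B: MISS. Cache: [O B]
  4. access O: HIT. Next use of O: never. Cache: [O B]
  5. access J: MISS. Cache: [O B J]
  6. access V: MISS. Cache: [O B J V]
  7. access B: HIT. Next use of B: step 8. Cache: [O B J V]
  8. access B: HIT. Next use of B: never. Cache: [O B J V]
  9. access V: HIT. Next use of V: step 14. Cache: [O B J V]
  10. access I: MISS. Cache: [O B J V I]
  11. access I: HIT. Next use of I: step 12. Cache: [O B J V I]
  12. access I: HIT. Next use of I: step 17. Cache: [O B J V I]
  13. access J: HIT. Next use of J: never. Cache: [O B J V I]
  14. access V: HIT. Next use of V: never. Cache: [O B J V I]
  15. access A: MISS. Cache: [O B J V I A]
  16. access S: MISS, evict O (next use: never). Cache: [B J V I A S]
  17. access I: HIT. Next use of I: step 20. Cache: [B J V I A S]
  18. access S: HIT. Next use of S: step 19. Cache: [B J V I A S]
  19. access S: HIT. Next use of S: step 22. Cache: [B J V I A S]
  20. access I: HIT. Next use of I: step 23. Cache: [B J V I A S]
  21. access M: MISS, evict B (next use: never). Cache: [J V I A S M]
  22. access S: HIT. Next use of S: never. Cache: [J V I A S M]
  23. access I: HIT. Next use of I: never. Cache: [J V I A S M]
  24. access G: MISS, evict J (next use: never). Cache: [V I A S M G]
Total: 15 hits, 9 misses, 3 evictions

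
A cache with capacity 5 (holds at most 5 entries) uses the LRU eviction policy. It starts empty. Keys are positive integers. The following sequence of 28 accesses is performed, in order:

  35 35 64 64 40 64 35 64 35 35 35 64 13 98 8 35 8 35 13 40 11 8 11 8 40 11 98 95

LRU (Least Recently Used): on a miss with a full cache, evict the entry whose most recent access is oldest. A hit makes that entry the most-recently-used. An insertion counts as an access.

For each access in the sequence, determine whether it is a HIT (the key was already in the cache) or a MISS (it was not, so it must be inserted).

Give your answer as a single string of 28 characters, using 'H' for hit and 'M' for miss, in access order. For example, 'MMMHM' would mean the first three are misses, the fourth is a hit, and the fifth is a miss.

Answer: MHMHMHHHHHHHMMMHHHHMMHHHHHMM

Derivation:
LRU simulation (capacity=5):
  1. access 35: MISS. Cache (LRU->MRU): [35]
  2. access 35: HIT. Cache (LRU->MRU): [35]
  3. access 64: MISS. Cache (LRU->MRU): [35 64]
  4. access 64: HIT. Cache (LRU->MRU): [35 64]
  5. access 40: MISS. Cache (LRU->MRU): [35 64 40]
  6. access 64: HIT. Cache (LRU->MRU): [35 40 64]
  7. access 35: HIT. Cache (LRU->MRU): [40 64 35]
  8. access 64: HIT. Cache (LRU->MRU): [40 35 64]
  9. access 35: HIT. Cache (LRU->MRU): [40 64 35]
  10. access 35: HIT. Cache (LRU->MRU): [40 64 35]
  11. access 35: HIT. Cache (LRU->MRU): [40 64 35]
  12. access 64: HIT. Cache (LRU->MRU): [40 35 64]
  13. access 13: MISS. Cache (LRU->MRU): [40 35 64 13]
  14. access 98: MISS. Cache (LRU->MRU): [40 35 64 13 98]
  15. access 8: MISS, evict 40. Cache (LRU->MRU): [35 64 13 98 8]
  16. access 35: HIT. Cache (LRU->MRU): [64 13 98 8 35]
  17. access 8: HIT. Cache (LRU->MRU): [64 13 98 35 8]
  18. access 35: HIT. Cache (LRU->MRU): [64 13 98 8 35]
  19. access 13: HIT. Cache (LRU->MRU): [64 98 8 35 13]
  20. access 40: MISS, evict 64. Cache (LRU->MRU): [98 8 35 13 40]
  21. access 11: MISS, evict 98. Cache (LRU->MRU): [8 35 13 40 11]
  22. access 8: HIT. Cache (LRU->MRU): [35 13 40 11 8]
  23. access 11: HIT. Cache (LRU->MRU): [35 13 40 8 11]
  24. access 8: HIT. Cache (LRU->MRU): [35 13 40 11 8]
  25. access 40: HIT. Cache (LRU->MRU): [35 13 11 8 40]
  26. access 11: HIT. Cache (LRU->MRU): [35 13 8 40 11]
  27. access 98: MISS, evict 35. Cache (LRU->MRU): [13 8 40 11 98]
  28. access 95: MISS, evict 13. Cache (LRU->MRU): [8 40 11 98 95]
Total: 18 hits, 10 misses, 5 evictions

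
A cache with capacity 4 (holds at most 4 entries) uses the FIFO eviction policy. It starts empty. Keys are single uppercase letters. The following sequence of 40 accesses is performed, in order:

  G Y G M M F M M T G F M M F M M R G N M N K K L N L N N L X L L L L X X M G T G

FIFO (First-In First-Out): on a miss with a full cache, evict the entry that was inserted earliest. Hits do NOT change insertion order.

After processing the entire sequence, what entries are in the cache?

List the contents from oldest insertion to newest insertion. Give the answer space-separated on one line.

FIFO simulation (capacity=4):
  1. access G: MISS. Cache (old->new): [G]
  2. access Y: MISS. Cache (old->new): [G Y]
  3. access G: HIT. Cache (old->new): [G Y]
  4. access M: MISS. Cache (old->new): [G Y M]
  5. access M: HIT. Cache (old->new): [G Y M]
  6. access F: MISS. Cache (old->new): [G Y M F]
  7. access M: HIT. Cache (old->new): [G Y M F]
  8. access M: HIT. Cache (old->new): [G Y M F]
  9. access T: MISS, evict G. Cache (old->new): [Y M F T]
  10. access G: MISS, evict Y. Cache (old->new): [M F T G]
  11. access F: HIT. Cache (old->new): [M F T G]
  12. access M: HIT. Cache (old->new): [M F T G]
  13. access M: HIT. Cache (old->new): [M F T G]
  14. access F: HIT. Cache (old->new): [M F T G]
  15. access M: HIT. Cache (old->new): [M F T G]
  16. access M: HIT. Cache (old->new): [M F T G]
  17. access R: MISS, evict M. Cache (old->new): [F T G R]
  18. access G: HIT. Cache (old->new): [F T G R]
  19. access N: MISS, evict F. Cache (old->new): [T G R N]
  20. access M: MISS, evict T. Cache (old->new): [G R N M]
  21. access N: HIT. Cache (old->new): [G R N M]
  22. access K: MISS, evict G. Cache (old->new): [R N M K]
  23. access K: HIT. Cache (old->new): [R N M K]
  24. access L: MISS, evict R. Cache (old->new): [N M K L]
  25. access N: HIT. Cache (old->new): [N M K L]
  26. access L: HIT. Cache (old->new): [N M K L]
  27. access N: HIT. Cache (old->new): [N M K L]
  28. access N: HIT. Cache (old->new): [N M K L]
  29. access L: HIT. Cache (old->new): [N M K L]
  30. access X: MISS, evict N. Cache (old->new): [M K L X]
  31. access L: HIT. Cache (old->new): [M K L X]
  32. access L: HIT. Cache (old->new): [M K L X]
  33. access L: HIT. Cache (old->new): [M K L X]
  34. access L: HIT. Cache (old->new): [M K L X]
  35. access X: HIT. Cache (old->new): [M K L X]
  36. access X: HIT. Cache (old->new): [M K L X]
  37. access M: HIT. Cache (old->new): [M K L X]
  38. access G: MISS, evict M. Cache (old->new): [K L X G]
  39. access T: MISS, evict K. Cache (old->new): [L X G T]
  40. access G: HIT. Cache (old->new): [L X G T]
Total: 26 hits, 14 misses, 10 evictions

Answer: L X G T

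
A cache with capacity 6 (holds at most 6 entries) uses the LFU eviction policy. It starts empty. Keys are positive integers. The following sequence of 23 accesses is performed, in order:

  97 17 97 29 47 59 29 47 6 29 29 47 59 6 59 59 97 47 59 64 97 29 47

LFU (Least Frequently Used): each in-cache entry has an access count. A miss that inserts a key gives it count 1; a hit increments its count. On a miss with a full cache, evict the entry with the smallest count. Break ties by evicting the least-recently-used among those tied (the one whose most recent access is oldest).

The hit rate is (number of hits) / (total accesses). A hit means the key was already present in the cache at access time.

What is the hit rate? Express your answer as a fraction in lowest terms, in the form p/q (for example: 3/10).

LFU simulation (capacity=6):
  1. access 97: MISS. Cache: [97(c=1)]
  2. access 17: MISS. Cache: [97(c=1) 17(c=1)]
  3. access 97: HIT, count now 2. Cache: [17(c=1) 97(c=2)]
  4. access 29: MISS. Cache: [17(c=1) 29(c=1) 97(c=2)]
  5. access 47: MISS. Cache: [17(c=1) 29(c=1) 47(c=1) 97(c=2)]
  6. access 59: MISS. Cache: [17(c=1) 29(c=1) 47(c=1) 59(c=1) 97(c=2)]
  7. access 29: HIT, count now 2. Cache: [17(c=1) 47(c=1) 59(c=1) 97(c=2) 29(c=2)]
  8. access 47: HIT, count now 2. Cache: [17(c=1) 59(c=1) 97(c=2) 29(c=2) 47(c=2)]
  9. access 6: MISS. Cache: [17(c=1) 59(c=1) 6(c=1) 97(c=2) 29(c=2) 47(c=2)]
  10. access 29: HIT, count now 3. Cache: [17(c=1) 59(c=1) 6(c=1) 97(c=2) 47(c=2) 29(c=3)]
  11. access 29: HIT, count now 4. Cache: [17(c=1) 59(c=1) 6(c=1) 97(c=2) 47(c=2) 29(c=4)]
  12. access 47: HIT, count now 3. Cache: [17(c=1) 59(c=1) 6(c=1) 97(c=2) 47(c=3) 29(c=4)]
  13. access 59: HIT, count now 2. Cache: [17(c=1) 6(c=1) 97(c=2) 59(c=2) 47(c=3) 29(c=4)]
  14. access 6: HIT, count now 2. Cache: [17(c=1) 97(c=2) 59(c=2) 6(c=2) 47(c=3) 29(c=4)]
  15. access 59: HIT, count now 3. Cache: [17(c=1) 97(c=2) 6(c=2) 47(c=3) 59(c=3) 29(c=4)]
  16. access 59: HIT, count now 4. Cache: [17(c=1) 97(c=2) 6(c=2) 47(c=3) 29(c=4) 59(c=4)]
  17. access 97: HIT, count now 3. Cache: [17(c=1) 6(c=2) 47(c=3) 97(c=3) 29(c=4) 59(c=4)]
  18. access 47: HIT, count now 4. Cache: [17(c=1) 6(c=2) 97(c=3) 29(c=4) 59(c=4) 47(c=4)]
  19. access 59: HIT, count now 5. Cache: [17(c=1) 6(c=2) 97(c=3) 29(c=4) 47(c=4) 59(c=5)]
  20. access 64: MISS, evict 17(c=1). Cache: [64(c=1) 6(c=2) 97(c=3) 29(c=4) 47(c=4) 59(c=5)]
  21. access 97: HIT, count now 4. Cache: [64(c=1) 6(c=2) 29(c=4) 47(c=4) 97(c=4) 59(c=5)]
  22. access 29: HIT, count now 5. Cache: [64(c=1) 6(c=2) 47(c=4) 97(c=4) 59(c=5) 29(c=5)]
  23. access 47: HIT, count now 5. Cache: [64(c=1) 6(c=2) 97(c=4) 59(c=5) 29(c=5) 47(c=5)]
Total: 16 hits, 7 misses, 1 evictions

Hit rate = 16/23

Answer: 16/23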